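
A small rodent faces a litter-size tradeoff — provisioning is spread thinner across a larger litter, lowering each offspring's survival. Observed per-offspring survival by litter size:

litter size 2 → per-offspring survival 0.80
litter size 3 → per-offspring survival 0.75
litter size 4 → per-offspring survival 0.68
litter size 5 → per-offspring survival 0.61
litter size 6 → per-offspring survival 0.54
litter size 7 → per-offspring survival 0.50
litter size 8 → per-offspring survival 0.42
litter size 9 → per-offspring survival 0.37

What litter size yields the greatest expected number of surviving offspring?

7

Expected surviving offspring = c × s(c):
  c=2: 2 × 0.80 = 1.600
  c=3: 3 × 0.75 = 2.250
  c=4: 4 × 0.68 = 2.720
  c=5: 5 × 0.61 = 3.050
  c=6: 6 × 0.54 = 3.240
  c=7: 7 × 0.50 = 3.500
  c=8: 8 × 0.42 = 3.360
  c=9: 9 × 0.37 = 3.330
Maximum at c = 7 (3.500 surviving offspring).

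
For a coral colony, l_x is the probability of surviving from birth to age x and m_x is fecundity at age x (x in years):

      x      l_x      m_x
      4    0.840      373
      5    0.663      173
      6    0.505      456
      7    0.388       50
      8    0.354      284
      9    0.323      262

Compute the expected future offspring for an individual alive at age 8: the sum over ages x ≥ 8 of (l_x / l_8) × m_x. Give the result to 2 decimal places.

l_8 = 0.354. Conditional survival from age 8 to x is l_x / l_8.
  x=8: (0.354/0.354) × 284 = 284.0000
  x=9: (0.323/0.354) × 262 = 239.0565
Sum = 284.0000 + 239.0565 = 523.0565

523.06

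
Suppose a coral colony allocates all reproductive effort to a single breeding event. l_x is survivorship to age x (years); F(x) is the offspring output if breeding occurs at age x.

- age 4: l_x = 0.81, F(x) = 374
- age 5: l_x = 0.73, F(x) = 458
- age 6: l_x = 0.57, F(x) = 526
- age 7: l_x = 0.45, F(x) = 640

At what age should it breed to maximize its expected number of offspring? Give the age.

5

Expected offspring if breeding at age x = l_x × F(x):
  age 4: 0.81 × 374 = 302.940
  age 5: 0.73 × 458 = 334.340
  age 6: 0.57 × 526 = 299.820
  age 7: 0.45 × 640 = 288.000
Maximum at age 5 (334.340).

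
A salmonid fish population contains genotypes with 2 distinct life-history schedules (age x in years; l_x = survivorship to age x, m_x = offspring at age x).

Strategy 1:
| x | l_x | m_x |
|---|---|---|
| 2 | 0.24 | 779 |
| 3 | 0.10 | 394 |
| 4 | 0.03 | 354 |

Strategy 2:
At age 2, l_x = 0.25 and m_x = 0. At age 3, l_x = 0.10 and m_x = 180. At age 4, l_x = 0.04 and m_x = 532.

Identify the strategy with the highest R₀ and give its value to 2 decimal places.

236.98

Strategy 1: R₀ = 0.24×779 + 0.10×394 + 0.03×354 = 236.9800
Strategy 2: R₀ = 0.25×0 + 0.10×180 + 0.04×532 = 39.2800
Highest R₀: strategy 1 with 236.9800.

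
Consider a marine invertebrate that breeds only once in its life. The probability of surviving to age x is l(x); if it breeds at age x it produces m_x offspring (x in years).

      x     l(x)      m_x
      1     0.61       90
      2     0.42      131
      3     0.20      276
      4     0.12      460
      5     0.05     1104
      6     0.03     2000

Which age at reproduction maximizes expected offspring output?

Expected offspring if breeding at age x = l(x) × m_x:
  age 1: 0.61 × 90 = 54.900
  age 2: 0.42 × 131 = 55.020
  age 3: 0.20 × 276 = 55.200
  age 4: 0.12 × 460 = 55.200
  age 5: 0.05 × 1104 = 55.200
  age 6: 0.03 × 2000 = 60.000
Maximum at age 6 (60.000).

6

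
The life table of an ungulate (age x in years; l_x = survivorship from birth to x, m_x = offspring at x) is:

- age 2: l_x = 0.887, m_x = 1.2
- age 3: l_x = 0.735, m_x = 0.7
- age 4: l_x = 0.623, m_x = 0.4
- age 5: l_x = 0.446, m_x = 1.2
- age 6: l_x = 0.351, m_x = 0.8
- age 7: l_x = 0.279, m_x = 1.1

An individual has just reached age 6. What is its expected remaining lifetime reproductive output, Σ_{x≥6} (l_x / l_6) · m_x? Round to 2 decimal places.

1.67

l_6 = 0.351. Conditional survival from age 6 to x is l_x / l_6.
  x=6: (0.351/0.351) × 0.8 = 0.8000
  x=7: (0.279/0.351) × 1.1 = 0.8744
Sum = 0.8000 + 0.8744 = 1.6744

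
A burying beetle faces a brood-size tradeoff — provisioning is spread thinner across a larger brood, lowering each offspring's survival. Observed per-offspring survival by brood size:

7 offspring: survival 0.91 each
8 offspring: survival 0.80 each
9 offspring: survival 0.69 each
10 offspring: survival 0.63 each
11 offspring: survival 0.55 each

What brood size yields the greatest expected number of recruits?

8

Expected recruits = c × s(c):
  c=7: 7 × 0.91 = 6.370
  c=8: 8 × 0.80 = 6.400
  c=9: 9 × 0.69 = 6.210
  c=10: 10 × 0.63 = 6.300
  c=11: 11 × 0.55 = 6.050
Maximum at c = 8 (6.400 recruits).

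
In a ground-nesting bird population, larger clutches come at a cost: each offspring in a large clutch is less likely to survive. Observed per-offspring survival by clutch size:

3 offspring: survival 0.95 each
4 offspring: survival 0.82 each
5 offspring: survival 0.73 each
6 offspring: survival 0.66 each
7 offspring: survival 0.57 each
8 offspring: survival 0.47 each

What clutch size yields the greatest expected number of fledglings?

7

Expected fledglings = c × s(c):
  c=3: 3 × 0.95 = 2.850
  c=4: 4 × 0.82 = 3.280
  c=5: 5 × 0.73 = 3.650
  c=6: 6 × 0.66 = 3.960
  c=7: 7 × 0.57 = 3.990
  c=8: 8 × 0.47 = 3.760
Maximum at c = 7 (3.990 fledglings).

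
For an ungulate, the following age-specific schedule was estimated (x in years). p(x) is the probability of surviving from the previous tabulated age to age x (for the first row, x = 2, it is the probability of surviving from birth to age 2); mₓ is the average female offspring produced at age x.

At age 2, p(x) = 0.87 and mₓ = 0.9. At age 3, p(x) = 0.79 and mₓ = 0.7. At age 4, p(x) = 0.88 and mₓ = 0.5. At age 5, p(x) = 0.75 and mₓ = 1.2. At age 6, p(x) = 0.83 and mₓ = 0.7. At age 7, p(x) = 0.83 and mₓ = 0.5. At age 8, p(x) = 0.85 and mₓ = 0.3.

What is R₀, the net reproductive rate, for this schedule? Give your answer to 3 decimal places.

Survivorship from birth: l_x = p_2·p_3·…·p_x.
  l_2 = 0.87000
  l_3 = 0.68730
  l_4 = 0.60482
  l_5 = 0.45362
  l_6 = 0.37650
  l_7 = 0.31250
  l_8 = 0.26562
R₀ = Σ l_x mₓ:
  age 2: 0.87000 × 0.9 = 0.7830
  age 3: 0.68730 × 0.7 = 0.4811
  age 4: 0.60482 × 0.5 = 0.3024
  age 5: 0.45362 × 1.2 = 0.5443
  age 6: 0.37650 × 0.7 = 0.2636
  age 7: 0.31250 × 0.5 = 0.1562
  age 8: 0.26562 × 0.3 = 0.0797
R₀ = 0.7830 + 0.4811 + 0.3024 + 0.5443 + 0.2636 + 0.1562 + 0.0797 = 2.6103

2.610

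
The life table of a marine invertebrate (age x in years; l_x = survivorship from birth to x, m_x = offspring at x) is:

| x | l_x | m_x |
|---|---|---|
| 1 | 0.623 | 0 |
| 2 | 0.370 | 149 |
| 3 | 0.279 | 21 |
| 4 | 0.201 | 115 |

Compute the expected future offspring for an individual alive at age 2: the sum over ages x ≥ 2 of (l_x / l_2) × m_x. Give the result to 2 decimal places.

227.31

l_2 = 0.370. Conditional survival from age 2 to x is l_x / l_2.
  x=2: (0.370/0.370) × 149 = 149.0000
  x=3: (0.279/0.370) × 21 = 15.8351
  x=4: (0.201/0.370) × 115 = 62.4730
Sum = 149.0000 + 15.8351 + 62.4730 = 227.3081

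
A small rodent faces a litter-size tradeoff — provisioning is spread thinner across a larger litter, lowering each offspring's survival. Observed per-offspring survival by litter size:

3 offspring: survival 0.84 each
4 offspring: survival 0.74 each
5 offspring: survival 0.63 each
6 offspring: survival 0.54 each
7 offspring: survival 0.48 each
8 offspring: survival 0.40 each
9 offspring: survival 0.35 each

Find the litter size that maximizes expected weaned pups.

7

Expected weaned pups = c × s(c):
  c=3: 3 × 0.84 = 2.520
  c=4: 4 × 0.74 = 2.960
  c=5: 5 × 0.63 = 3.150
  c=6: 6 × 0.54 = 3.240
  c=7: 7 × 0.48 = 3.360
  c=8: 8 × 0.40 = 3.200
  c=9: 9 × 0.35 = 3.150
Maximum at c = 7 (3.360 weaned pups).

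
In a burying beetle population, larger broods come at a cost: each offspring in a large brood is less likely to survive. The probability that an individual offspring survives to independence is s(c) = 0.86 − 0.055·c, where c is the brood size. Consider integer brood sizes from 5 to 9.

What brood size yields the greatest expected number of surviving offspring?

8

Expected surviving offspring = c × s(c):
  c=5: 5 × 0.585 = 2.925
  c=6: 6 × 0.530 = 3.180
  c=7: 7 × 0.475 = 3.325
  c=8: 8 × 0.420 = 3.360
  c=9: 9 × 0.365 = 3.285
Maximum at c = 8 (3.360 surviving offspring).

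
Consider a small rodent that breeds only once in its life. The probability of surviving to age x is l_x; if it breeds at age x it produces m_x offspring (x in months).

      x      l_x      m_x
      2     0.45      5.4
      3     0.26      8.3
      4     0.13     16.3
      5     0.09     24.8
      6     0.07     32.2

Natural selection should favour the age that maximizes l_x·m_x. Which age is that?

2

Expected offspring if breeding at age x = l_x × m_x:
  age 2: 0.45 × 5.4 = 2.430
  age 3: 0.26 × 8.3 = 2.158
  age 4: 0.13 × 16.3 = 2.119
  age 5: 0.09 × 24.8 = 2.232
  age 6: 0.07 × 32.2 = 2.254
Maximum at age 2 (2.430).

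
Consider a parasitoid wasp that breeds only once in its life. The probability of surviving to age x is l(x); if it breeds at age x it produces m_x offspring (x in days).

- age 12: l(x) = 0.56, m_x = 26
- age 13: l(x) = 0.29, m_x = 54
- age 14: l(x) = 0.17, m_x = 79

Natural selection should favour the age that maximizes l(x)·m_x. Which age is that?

Expected offspring if breeding at age x = l(x) × m_x:
  age 12: 0.56 × 26 = 14.560
  age 13: 0.29 × 54 = 15.660
  age 14: 0.17 × 79 = 13.430
Maximum at age 13 (15.660).

13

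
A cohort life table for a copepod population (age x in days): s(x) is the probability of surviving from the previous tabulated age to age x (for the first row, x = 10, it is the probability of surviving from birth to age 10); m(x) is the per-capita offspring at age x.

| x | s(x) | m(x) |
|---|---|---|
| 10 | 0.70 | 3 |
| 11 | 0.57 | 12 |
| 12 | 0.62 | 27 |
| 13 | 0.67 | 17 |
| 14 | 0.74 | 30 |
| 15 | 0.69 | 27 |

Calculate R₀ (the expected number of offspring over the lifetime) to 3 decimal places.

22.349

Survivorship from birth: l_x = s_10·s_11·…·s_x.
  l_10 = 0.70000
  l_11 = 0.39900
  l_12 = 0.24738
  l_13 = 0.16574
  l_14 = 0.12265
  l_15 = 0.08463
R₀ = Σ l_x m(x):
  age 10: 0.70000 × 3 = 2.1000
  age 11: 0.39900 × 12 = 4.7880
  age 12: 0.24738 × 27 = 6.6793
  age 13: 0.16574 × 17 = 2.8176
  age 14: 0.12265 × 30 = 3.6795
  age 15: 0.08463 × 27 = 2.2850
R₀ = 2.1000 + 4.7880 + 6.6793 + 2.8176 + 3.6795 + 2.2850 = 22.3493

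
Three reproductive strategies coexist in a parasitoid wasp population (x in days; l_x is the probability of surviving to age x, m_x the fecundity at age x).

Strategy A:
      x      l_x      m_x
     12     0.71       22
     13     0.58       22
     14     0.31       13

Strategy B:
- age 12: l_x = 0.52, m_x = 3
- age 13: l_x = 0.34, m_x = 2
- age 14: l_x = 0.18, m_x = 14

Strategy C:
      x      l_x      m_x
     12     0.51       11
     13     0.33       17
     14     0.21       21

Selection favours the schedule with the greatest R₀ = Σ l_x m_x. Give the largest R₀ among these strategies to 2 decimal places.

Strategy A: R₀ = 0.71×22 + 0.58×22 + 0.31×13 = 32.4100
Strategy B: R₀ = 0.52×3 + 0.34×2 + 0.18×14 = 4.7600
Strategy C: R₀ = 0.51×11 + 0.33×17 + 0.21×21 = 15.6300
Highest R₀: strategy A with 32.4100.

32.41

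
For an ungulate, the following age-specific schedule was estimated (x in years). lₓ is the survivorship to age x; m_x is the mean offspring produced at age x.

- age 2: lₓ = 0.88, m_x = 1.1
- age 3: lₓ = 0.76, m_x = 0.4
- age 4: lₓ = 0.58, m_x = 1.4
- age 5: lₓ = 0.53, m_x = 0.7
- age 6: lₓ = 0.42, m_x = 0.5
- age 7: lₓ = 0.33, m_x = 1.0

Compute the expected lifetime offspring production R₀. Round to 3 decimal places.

2.995

R₀ = Σ lₓ m_x:
  age 2: 0.88 × 1.1 = 0.9680
  age 3: 0.76 × 0.4 = 0.3040
  age 4: 0.58 × 1.4 = 0.8120
  age 5: 0.53 × 0.7 = 0.3710
  age 6: 0.42 × 0.5 = 0.2100
  age 7: 0.33 × 1.0 = 0.3300
R₀ = 0.9680 + 0.3040 + 0.8120 + 0.3710 + 0.2100 + 0.3300 = 2.9950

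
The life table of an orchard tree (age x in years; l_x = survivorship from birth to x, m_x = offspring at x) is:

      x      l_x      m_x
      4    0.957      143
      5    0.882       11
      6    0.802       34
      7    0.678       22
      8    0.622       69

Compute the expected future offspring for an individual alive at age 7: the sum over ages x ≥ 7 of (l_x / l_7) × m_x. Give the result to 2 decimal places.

85.30

l_7 = 0.678. Conditional survival from age 7 to x is l_x / l_7.
  x=7: (0.678/0.678) × 22 = 22.0000
  x=8: (0.622/0.678) × 69 = 63.3009
Sum = 22.0000 + 63.3009 = 85.3009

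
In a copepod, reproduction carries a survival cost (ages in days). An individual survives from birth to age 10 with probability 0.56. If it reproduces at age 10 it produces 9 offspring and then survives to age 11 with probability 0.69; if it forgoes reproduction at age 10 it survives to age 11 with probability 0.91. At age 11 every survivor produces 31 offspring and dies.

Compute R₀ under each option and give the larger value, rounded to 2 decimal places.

17.02

breed at age 10: R₀ = 0.56 × (9 + 0.69 × 31) = 0.56 × 30.3900 = 17.0184
delay to age 11: R₀ = 0.56 × (0.91 × 31) = 0.56 × 28.2100 = 15.7976
Higher: breed at age 10 (17.0184).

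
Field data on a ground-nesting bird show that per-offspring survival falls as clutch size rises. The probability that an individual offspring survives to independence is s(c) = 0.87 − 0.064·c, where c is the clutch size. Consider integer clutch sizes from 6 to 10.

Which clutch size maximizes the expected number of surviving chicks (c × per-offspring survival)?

Expected surviving chicks = c × s(c):
  c=6: 6 × 0.486 = 2.916
  c=7: 7 × 0.422 = 2.954
  c=8: 8 × 0.358 = 2.864
  c=9: 9 × 0.294 = 2.646
  c=10: 10 × 0.230 = 2.300
Maximum at c = 7 (2.954 surviving chicks).

7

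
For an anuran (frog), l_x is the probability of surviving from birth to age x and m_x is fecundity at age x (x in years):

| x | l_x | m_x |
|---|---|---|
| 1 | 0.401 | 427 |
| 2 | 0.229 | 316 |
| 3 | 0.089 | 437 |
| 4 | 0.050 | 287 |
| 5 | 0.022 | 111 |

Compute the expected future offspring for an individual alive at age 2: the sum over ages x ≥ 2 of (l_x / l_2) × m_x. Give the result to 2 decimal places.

559.17

l_2 = 0.229. Conditional survival from age 2 to x is l_x / l_2.
  x=2: (0.229/0.229) × 316 = 316.0000
  x=3: (0.089/0.229) × 437 = 169.8384
  x=4: (0.050/0.229) × 287 = 62.6638
  x=5: (0.022/0.229) × 111 = 10.6638
Sum = 316.0000 + 169.8384 + 62.6638 + 10.6638 = 559.1659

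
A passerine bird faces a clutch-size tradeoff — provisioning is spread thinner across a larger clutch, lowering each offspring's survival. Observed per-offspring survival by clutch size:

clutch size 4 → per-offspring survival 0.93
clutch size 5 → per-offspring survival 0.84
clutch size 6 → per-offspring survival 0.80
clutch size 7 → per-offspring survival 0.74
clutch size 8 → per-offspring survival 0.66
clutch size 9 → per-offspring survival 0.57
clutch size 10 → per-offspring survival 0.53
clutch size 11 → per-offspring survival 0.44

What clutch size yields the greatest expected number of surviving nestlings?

10

Expected surviving nestlings = c × s(c):
  c=4: 4 × 0.93 = 3.720
  c=5: 5 × 0.84 = 4.200
  c=6: 6 × 0.80 = 4.800
  c=7: 7 × 0.74 = 5.180
  c=8: 8 × 0.66 = 5.280
  c=9: 9 × 0.57 = 5.130
  c=10: 10 × 0.53 = 5.300
  c=11: 11 × 0.44 = 4.840
Maximum at c = 10 (5.300 surviving nestlings).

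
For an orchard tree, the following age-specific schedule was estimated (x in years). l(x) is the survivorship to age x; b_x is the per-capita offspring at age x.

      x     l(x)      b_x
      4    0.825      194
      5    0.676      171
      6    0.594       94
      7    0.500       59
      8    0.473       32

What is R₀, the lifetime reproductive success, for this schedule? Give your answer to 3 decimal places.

R₀ = Σ l(x) b_x:
  age 4: 0.825 × 194 = 160.0500
  age 5: 0.676 × 171 = 115.5960
  age 6: 0.594 × 94 = 55.8360
  age 7: 0.500 × 59 = 29.5000
  age 8: 0.473 × 32 = 15.1360
R₀ = 160.0500 + 115.5960 + 55.8360 + 29.5000 + 15.1360 = 376.1180

376.118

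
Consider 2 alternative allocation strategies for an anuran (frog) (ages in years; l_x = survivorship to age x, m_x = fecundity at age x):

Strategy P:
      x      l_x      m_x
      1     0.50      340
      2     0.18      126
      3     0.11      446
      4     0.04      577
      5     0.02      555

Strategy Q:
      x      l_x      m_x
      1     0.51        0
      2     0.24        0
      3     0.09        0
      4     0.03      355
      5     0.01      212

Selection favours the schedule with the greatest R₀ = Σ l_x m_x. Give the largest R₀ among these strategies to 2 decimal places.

275.92

Strategy P: R₀ = 0.50×340 + 0.18×126 + 0.11×446 + 0.04×577 + 0.02×555 = 275.9200
Strategy Q: R₀ = 0.51×0 + 0.24×0 + 0.09×0 + 0.03×355 + 0.01×212 = 12.7700
Highest R₀: strategy P with 275.9200.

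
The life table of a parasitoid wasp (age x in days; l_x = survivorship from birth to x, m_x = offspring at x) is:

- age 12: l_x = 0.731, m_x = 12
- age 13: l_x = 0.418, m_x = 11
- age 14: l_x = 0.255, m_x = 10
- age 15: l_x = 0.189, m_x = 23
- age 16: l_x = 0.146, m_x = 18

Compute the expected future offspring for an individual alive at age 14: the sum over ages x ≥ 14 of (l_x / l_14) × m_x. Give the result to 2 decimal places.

l_14 = 0.255. Conditional survival from age 14 to x is l_x / l_14.
  x=14: (0.255/0.255) × 10 = 10.0000
  x=15: (0.189/0.255) × 23 = 17.0471
  x=16: (0.146/0.255) × 18 = 10.3059
Sum = 10.0000 + 17.0471 + 10.3059 = 37.3529

37.35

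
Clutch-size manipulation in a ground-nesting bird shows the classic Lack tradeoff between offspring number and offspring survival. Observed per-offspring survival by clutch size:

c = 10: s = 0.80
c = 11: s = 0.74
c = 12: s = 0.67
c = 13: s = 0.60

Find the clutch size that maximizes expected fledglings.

11

Expected fledglings = c × s(c):
  c=10: 10 × 0.80 = 8.000
  c=11: 11 × 0.74 = 8.140
  c=12: 12 × 0.67 = 8.040
  c=13: 13 × 0.60 = 7.800
Maximum at c = 11 (8.140 fledglings).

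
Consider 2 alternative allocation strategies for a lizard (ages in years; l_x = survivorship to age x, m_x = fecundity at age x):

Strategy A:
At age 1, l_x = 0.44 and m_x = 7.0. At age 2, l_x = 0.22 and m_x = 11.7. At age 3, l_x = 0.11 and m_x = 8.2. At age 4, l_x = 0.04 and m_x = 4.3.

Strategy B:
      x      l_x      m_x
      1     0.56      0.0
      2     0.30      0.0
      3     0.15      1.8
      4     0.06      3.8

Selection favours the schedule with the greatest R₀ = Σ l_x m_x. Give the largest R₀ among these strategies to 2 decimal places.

6.73

Strategy A: R₀ = 0.44×7.0 + 0.22×11.7 + 0.11×8.2 + 0.04×4.3 = 6.7280
Strategy B: R₀ = 0.56×0.0 + 0.30×0.0 + 0.15×1.8 + 0.06×3.8 = 0.4980
Highest R₀: strategy A with 6.7280.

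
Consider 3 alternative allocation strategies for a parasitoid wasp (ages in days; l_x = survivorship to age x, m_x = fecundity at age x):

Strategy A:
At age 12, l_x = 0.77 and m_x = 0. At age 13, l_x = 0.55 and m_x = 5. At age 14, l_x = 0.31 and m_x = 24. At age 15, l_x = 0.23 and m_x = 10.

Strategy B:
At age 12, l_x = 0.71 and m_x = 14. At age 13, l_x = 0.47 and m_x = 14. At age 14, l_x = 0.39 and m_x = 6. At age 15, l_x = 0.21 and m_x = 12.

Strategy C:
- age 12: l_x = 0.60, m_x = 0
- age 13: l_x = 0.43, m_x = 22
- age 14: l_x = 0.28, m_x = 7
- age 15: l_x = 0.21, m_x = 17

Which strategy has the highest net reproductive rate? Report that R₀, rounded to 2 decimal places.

Strategy A: R₀ = 0.77×0 + 0.55×5 + 0.31×24 + 0.23×10 = 12.4900
Strategy B: R₀ = 0.71×14 + 0.47×14 + 0.39×6 + 0.21×12 = 21.3800
Strategy C: R₀ = 0.60×0 + 0.43×22 + 0.28×7 + 0.21×17 = 14.9900
Highest R₀: strategy B with 21.3800.

21.38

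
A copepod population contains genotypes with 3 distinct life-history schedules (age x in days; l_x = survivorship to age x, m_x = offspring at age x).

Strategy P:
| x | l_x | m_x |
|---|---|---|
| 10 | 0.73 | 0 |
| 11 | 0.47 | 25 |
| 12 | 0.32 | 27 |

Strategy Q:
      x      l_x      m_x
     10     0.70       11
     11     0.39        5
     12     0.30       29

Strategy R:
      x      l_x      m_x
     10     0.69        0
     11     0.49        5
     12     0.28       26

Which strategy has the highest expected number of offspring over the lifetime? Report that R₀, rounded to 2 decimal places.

20.39

Strategy P: R₀ = 0.73×0 + 0.47×25 + 0.32×27 = 20.3900
Strategy Q: R₀ = 0.70×11 + 0.39×5 + 0.30×29 = 18.3500
Strategy R: R₀ = 0.69×0 + 0.49×5 + 0.28×26 = 9.7300
Highest R₀: strategy P with 20.3900.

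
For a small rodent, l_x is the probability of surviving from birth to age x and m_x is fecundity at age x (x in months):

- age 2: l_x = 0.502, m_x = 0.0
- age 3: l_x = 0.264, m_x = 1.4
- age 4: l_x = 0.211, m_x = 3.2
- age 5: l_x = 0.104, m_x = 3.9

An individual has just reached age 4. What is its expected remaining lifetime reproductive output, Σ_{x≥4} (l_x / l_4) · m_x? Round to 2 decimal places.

5.12

l_4 = 0.211. Conditional survival from age 4 to x is l_x / l_4.
  x=4: (0.211/0.211) × 3.2 = 3.2000
  x=5: (0.104/0.211) × 3.9 = 1.9223
Sum = 3.2000 + 1.9223 = 5.1223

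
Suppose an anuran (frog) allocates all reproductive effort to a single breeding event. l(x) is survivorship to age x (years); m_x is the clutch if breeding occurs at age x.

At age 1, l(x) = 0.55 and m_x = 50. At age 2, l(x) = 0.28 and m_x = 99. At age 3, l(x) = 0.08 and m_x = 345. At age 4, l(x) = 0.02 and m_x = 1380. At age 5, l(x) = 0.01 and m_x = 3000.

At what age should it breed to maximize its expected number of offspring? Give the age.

Expected offspring if breeding at age x = l(x) × m_x:
  age 1: 0.55 × 50 = 27.500
  age 2: 0.28 × 99 = 27.720
  age 3: 0.08 × 345 = 27.600
  age 4: 0.02 × 1380 = 27.600
  age 5: 0.01 × 3000 = 30.000
Maximum at age 5 (30.000).

5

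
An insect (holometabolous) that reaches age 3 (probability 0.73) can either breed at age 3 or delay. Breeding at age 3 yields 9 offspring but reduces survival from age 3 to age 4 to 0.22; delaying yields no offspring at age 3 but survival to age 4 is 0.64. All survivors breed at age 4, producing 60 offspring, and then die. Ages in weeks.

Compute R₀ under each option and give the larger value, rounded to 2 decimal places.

28.03

breed at age 3: R₀ = 0.73 × (9 + 0.22 × 60) = 0.73 × 22.2000 = 16.2060
delay to age 4: R₀ = 0.73 × (0.64 × 60) = 0.73 × 38.4000 = 28.0320
Higher: delay to age 4 (28.0320).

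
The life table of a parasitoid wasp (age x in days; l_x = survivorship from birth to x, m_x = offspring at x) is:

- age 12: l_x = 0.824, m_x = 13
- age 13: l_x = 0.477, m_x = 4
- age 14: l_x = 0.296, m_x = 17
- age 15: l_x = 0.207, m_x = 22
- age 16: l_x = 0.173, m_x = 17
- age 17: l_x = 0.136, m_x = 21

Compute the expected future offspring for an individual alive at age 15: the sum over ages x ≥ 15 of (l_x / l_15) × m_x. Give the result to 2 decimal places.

50.00

l_15 = 0.207. Conditional survival from age 15 to x is l_x / l_15.
  x=15: (0.207/0.207) × 22 = 22.0000
  x=16: (0.173/0.207) × 17 = 14.2077
  x=17: (0.136/0.207) × 21 = 13.7971
Sum = 22.0000 + 14.2077 + 13.7971 = 50.0048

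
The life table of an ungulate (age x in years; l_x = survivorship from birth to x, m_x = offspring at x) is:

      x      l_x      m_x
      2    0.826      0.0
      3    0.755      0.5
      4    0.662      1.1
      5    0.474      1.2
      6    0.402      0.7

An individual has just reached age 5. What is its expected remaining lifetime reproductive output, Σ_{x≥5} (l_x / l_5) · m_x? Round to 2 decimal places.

1.79

l_5 = 0.474. Conditional survival from age 5 to x is l_x / l_5.
  x=5: (0.474/0.474) × 1.2 = 1.2000
  x=6: (0.402/0.474) × 0.7 = 0.5937
Sum = 1.2000 + 0.5937 = 1.7937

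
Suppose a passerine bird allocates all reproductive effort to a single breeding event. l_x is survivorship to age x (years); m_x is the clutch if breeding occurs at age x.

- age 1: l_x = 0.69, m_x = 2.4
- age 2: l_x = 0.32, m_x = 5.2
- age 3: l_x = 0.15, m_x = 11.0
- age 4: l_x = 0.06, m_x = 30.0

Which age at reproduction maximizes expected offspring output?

4

Expected offspring if breeding at age x = l_x × m_x:
  age 1: 0.69 × 2.4 = 1.656
  age 2: 0.32 × 5.2 = 1.664
  age 3: 0.15 × 11.0 = 1.650
  age 4: 0.06 × 30.0 = 1.800
Maximum at age 4 (1.800).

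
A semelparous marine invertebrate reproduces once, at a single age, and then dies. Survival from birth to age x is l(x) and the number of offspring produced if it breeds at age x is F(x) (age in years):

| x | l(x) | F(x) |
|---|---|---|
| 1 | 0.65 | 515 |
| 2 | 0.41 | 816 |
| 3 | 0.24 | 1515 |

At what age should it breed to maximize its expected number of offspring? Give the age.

3

Expected offspring if breeding at age x = l(x) × F(x):
  age 1: 0.65 × 515 = 334.750
  age 2: 0.41 × 816 = 334.560
  age 3: 0.24 × 1515 = 363.600
Maximum at age 3 (363.600).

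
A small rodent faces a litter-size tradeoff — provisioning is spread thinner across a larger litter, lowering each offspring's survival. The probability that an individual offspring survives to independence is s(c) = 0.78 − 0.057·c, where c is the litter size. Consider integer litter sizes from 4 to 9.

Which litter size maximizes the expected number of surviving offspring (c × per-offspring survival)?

Expected surviving offspring = c × s(c):
  c=4: 4 × 0.552 = 2.208
  c=5: 5 × 0.495 = 2.475
  c=6: 6 × 0.438 = 2.628
  c=7: 7 × 0.381 = 2.667
  c=8: 8 × 0.324 = 2.592
  c=9: 9 × 0.267 = 2.403
Maximum at c = 7 (2.667 surviving offspring).

7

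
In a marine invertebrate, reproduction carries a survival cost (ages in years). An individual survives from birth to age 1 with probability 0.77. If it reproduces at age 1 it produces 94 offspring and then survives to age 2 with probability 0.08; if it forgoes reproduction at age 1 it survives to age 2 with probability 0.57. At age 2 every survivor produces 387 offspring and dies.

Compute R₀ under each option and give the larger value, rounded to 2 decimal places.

169.85

breed at age 1: R₀ = 0.77 × (94 + 0.08 × 387) = 0.77 × 124.9600 = 96.2192
delay to age 2: R₀ = 0.77 × (0.57 × 387) = 0.77 × 220.5900 = 169.8543
Higher: delay to age 2 (169.8543).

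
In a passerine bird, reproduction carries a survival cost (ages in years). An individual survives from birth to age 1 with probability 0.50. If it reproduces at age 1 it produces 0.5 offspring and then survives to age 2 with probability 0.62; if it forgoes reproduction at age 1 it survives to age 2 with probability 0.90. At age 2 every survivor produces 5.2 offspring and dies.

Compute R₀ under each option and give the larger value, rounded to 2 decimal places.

breed at age 1: R₀ = 0.50 × (0.5 + 0.62 × 5.2) = 0.50 × 3.7240 = 1.8620
delay to age 2: R₀ = 0.50 × (0.90 × 5.2) = 0.50 × 4.6800 = 2.3400
Higher: delay to age 2 (2.3400).

2.34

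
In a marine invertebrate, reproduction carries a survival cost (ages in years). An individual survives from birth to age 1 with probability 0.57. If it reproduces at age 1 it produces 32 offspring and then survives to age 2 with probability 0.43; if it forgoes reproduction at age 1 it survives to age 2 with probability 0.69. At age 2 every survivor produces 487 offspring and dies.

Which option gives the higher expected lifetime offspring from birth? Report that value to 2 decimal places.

breed at age 1: R₀ = 0.57 × (32 + 0.43 × 487) = 0.57 × 241.4100 = 137.6037
delay to age 2: R₀ = 0.57 × (0.69 × 487) = 0.57 × 336.0300 = 191.5371
Higher: delay to age 2 (191.5371).

191.54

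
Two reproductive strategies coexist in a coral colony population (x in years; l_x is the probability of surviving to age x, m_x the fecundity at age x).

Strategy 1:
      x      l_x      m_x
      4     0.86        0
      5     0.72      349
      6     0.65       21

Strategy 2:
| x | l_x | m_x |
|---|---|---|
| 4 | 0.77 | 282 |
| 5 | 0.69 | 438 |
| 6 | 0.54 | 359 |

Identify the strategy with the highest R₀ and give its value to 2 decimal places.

Strategy 1: R₀ = 0.86×0 + 0.72×349 + 0.65×21 = 264.9300
Strategy 2: R₀ = 0.77×282 + 0.69×438 + 0.54×359 = 713.2200
Highest R₀: strategy 2 with 713.2200.

713.22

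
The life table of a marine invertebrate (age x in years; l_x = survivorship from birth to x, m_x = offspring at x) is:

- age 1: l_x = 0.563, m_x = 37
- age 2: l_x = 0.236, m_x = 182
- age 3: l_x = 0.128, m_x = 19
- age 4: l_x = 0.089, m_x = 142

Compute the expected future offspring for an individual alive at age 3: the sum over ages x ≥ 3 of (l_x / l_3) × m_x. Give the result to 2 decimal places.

l_3 = 0.128. Conditional survival from age 3 to x is l_x / l_3.
  x=3: (0.128/0.128) × 19 = 19.0000
  x=4: (0.089/0.128) × 142 = 98.7344
Sum = 19.0000 + 98.7344 = 117.7344

117.73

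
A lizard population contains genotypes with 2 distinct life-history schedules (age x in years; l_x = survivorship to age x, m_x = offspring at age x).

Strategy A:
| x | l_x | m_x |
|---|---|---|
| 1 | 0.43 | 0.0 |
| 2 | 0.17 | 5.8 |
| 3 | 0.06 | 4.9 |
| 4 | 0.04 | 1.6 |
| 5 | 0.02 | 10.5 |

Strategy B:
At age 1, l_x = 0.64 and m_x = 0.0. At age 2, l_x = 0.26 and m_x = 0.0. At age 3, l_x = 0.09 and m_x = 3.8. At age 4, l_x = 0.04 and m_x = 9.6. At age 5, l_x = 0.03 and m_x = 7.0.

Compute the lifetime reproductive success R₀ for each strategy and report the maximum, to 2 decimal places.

Strategy A: R₀ = 0.43×0.0 + 0.17×5.8 + 0.06×4.9 + 0.04×1.6 + 0.02×10.5 = 1.5540
Strategy B: R₀ = 0.64×0.0 + 0.26×0.0 + 0.09×3.8 + 0.04×9.6 + 0.03×7.0 = 0.9360
Highest R₀: strategy A with 1.5540.

1.55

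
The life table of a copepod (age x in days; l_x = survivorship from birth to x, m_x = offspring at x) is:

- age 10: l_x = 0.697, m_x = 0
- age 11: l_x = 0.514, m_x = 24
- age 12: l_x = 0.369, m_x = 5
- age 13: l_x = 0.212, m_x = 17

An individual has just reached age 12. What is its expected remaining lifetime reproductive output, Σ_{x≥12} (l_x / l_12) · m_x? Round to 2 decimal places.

l_12 = 0.369. Conditional survival from age 12 to x is l_x / l_12.
  x=12: (0.369/0.369) × 5 = 5.0000
  x=13: (0.212/0.369) × 17 = 9.7669
Sum = 5.0000 + 9.7669 = 14.7669

14.77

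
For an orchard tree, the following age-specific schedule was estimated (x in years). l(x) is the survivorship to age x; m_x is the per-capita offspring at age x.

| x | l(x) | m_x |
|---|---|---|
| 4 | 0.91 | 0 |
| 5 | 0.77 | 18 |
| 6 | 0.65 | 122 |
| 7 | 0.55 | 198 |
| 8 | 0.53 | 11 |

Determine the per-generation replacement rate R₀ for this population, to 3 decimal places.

R₀ = Σ l(x) m_x:
  age 4: 0.91 × 0 = 0.0000
  age 5: 0.77 × 18 = 13.8600
  age 6: 0.65 × 122 = 79.3000
  age 7: 0.55 × 198 = 108.9000
  age 8: 0.53 × 11 = 5.8300
R₀ = 0.0000 + 13.8600 + 79.3000 + 108.9000 + 5.8300 = 207.8900

207.890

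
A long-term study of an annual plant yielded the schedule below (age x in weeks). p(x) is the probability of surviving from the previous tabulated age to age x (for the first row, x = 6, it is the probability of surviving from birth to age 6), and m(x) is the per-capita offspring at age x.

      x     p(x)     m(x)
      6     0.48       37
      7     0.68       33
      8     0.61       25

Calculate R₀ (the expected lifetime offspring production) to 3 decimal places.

33.509

Survivorship from birth: l_x = p_6·p_7·…·p_x.
  l_6 = 0.48000
  l_7 = 0.32640
  l_8 = 0.19910
R₀ = Σ l_x m(x):
  age 6: 0.48000 × 37 = 17.7600
  age 7: 0.32640 × 33 = 10.7712
  age 8: 0.19910 × 25 = 4.9775
R₀ = 17.7600 + 10.7712 + 4.9775 = 33.5087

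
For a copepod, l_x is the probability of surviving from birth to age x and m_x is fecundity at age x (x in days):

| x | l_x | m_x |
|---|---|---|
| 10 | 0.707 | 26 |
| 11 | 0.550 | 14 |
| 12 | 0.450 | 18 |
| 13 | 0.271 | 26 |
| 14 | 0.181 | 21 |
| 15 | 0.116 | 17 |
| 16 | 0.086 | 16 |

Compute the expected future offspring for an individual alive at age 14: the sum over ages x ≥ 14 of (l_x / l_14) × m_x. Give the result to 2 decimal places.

39.50

l_14 = 0.181. Conditional survival from age 14 to x is l_x / l_14.
  x=14: (0.181/0.181) × 21 = 21.0000
  x=15: (0.116/0.181) × 17 = 10.8950
  x=16: (0.086/0.181) × 16 = 7.6022
Sum = 21.0000 + 10.8950 + 7.6022 = 39.4972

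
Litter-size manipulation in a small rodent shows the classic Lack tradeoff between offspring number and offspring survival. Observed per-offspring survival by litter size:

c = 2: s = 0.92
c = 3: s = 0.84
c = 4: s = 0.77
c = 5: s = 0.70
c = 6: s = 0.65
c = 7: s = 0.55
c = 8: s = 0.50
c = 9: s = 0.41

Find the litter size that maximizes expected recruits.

8

Expected recruits = c × s(c):
  c=2: 2 × 0.92 = 1.840
  c=3: 3 × 0.84 = 2.520
  c=4: 4 × 0.77 = 3.080
  c=5: 5 × 0.70 = 3.500
  c=6: 6 × 0.65 = 3.900
  c=7: 7 × 0.55 = 3.850
  c=8: 8 × 0.50 = 4.000
  c=9: 9 × 0.41 = 3.690
Maximum at c = 8 (4.000 recruits).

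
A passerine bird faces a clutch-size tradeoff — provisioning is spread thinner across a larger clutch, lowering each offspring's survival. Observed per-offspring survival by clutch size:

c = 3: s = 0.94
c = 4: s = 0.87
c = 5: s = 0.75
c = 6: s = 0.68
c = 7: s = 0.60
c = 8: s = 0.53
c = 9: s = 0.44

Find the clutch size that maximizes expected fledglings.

Expected fledglings = c × s(c):
  c=3: 3 × 0.94 = 2.820
  c=4: 4 × 0.87 = 3.480
  c=5: 5 × 0.75 = 3.750
  c=6: 6 × 0.68 = 4.080
  c=7: 7 × 0.60 = 4.200
  c=8: 8 × 0.53 = 4.240
  c=9: 9 × 0.44 = 3.960
Maximum at c = 8 (4.240 fledglings).

8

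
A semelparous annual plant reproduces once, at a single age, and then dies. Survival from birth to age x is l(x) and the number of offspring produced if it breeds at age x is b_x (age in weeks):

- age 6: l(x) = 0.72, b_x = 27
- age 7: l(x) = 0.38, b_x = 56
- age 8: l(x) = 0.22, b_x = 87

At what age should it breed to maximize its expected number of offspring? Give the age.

Expected offspring if breeding at age x = l(x) × b_x:
  age 6: 0.72 × 27 = 19.440
  age 7: 0.38 × 56 = 21.280
  age 8: 0.22 × 87 = 19.140
Maximum at age 7 (21.280).

7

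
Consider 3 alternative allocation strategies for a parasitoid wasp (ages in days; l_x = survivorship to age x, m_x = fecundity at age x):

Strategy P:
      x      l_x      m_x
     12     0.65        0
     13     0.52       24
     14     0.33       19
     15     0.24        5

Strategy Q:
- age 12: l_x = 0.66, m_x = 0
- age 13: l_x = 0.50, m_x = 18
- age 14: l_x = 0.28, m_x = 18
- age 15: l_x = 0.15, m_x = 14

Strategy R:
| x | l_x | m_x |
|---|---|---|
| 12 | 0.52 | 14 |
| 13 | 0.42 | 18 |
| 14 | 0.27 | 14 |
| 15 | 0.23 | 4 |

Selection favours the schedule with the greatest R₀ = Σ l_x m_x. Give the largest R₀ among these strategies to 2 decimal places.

Strategy P: R₀ = 0.65×0 + 0.52×24 + 0.33×19 + 0.24×5 = 19.9500
Strategy Q: R₀ = 0.66×0 + 0.50×18 + 0.28×18 + 0.15×14 = 16.1400
Strategy R: R₀ = 0.52×14 + 0.42×18 + 0.27×14 + 0.23×4 = 19.5400
Highest R₀: strategy P with 19.9500.

19.95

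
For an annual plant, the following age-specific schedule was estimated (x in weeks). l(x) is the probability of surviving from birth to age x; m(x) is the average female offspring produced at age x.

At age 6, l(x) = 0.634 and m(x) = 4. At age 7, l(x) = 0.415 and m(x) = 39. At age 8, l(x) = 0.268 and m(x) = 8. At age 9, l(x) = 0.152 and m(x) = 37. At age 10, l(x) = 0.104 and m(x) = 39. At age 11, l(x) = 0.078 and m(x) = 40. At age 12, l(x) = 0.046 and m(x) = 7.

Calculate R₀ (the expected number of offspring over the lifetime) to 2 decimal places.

33.99

R₀ = Σ l(x) m(x):
  age 6: 0.634 × 4 = 2.5360
  age 7: 0.415 × 39 = 16.1850
  age 8: 0.268 × 8 = 2.1440
  age 9: 0.152 × 37 = 5.6240
  age 10: 0.104 × 39 = 4.0560
  age 11: 0.078 × 40 = 3.1200
  age 12: 0.046 × 7 = 0.3220
R₀ = 2.5360 + 16.1850 + 2.1440 + 5.6240 + 4.0560 + 3.1200 + 0.3220 = 33.9870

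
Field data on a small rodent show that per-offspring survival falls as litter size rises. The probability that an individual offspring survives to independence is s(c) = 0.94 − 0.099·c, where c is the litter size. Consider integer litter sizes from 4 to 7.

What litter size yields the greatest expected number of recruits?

5

Expected recruits = c × s(c):
  c=4: 4 × 0.544 = 2.176
  c=5: 5 × 0.445 = 2.225
  c=6: 6 × 0.346 = 2.076
  c=7: 7 × 0.247 = 1.729
Maximum at c = 5 (2.225 recruits).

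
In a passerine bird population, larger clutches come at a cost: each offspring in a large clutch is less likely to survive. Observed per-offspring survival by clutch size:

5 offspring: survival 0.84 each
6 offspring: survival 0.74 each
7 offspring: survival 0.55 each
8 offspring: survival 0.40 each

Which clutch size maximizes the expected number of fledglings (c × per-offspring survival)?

6

Expected fledglings = c × s(c):
  c=5: 5 × 0.84 = 4.200
  c=6: 6 × 0.74 = 4.440
  c=7: 7 × 0.55 = 3.850
  c=8: 8 × 0.40 = 3.200
Maximum at c = 6 (4.440 fledglings).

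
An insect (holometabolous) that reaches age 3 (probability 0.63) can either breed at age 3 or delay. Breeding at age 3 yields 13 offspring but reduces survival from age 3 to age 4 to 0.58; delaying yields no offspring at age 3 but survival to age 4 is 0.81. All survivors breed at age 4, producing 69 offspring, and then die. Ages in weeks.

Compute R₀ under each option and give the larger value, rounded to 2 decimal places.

breed at age 3: R₀ = 0.63 × (13 + 0.58 × 69) = 0.63 × 53.0200 = 33.4026
delay to age 4: R₀ = 0.63 × (0.81 × 69) = 0.63 × 55.8900 = 35.2107
Higher: delay to age 4 (35.2107).

35.21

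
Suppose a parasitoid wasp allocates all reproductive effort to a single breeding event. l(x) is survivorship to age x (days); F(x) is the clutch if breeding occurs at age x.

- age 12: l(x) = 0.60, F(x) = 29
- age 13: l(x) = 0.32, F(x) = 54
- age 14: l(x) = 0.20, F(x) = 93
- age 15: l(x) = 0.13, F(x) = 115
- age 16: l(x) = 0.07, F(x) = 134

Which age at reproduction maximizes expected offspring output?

Expected offspring if breeding at age x = l(x) × F(x):
  age 12: 0.60 × 29 = 17.400
  age 13: 0.32 × 54 = 17.280
  age 14: 0.20 × 93 = 18.600
  age 15: 0.13 × 115 = 14.950
  age 16: 0.07 × 134 = 9.380
Maximum at age 14 (18.600).

14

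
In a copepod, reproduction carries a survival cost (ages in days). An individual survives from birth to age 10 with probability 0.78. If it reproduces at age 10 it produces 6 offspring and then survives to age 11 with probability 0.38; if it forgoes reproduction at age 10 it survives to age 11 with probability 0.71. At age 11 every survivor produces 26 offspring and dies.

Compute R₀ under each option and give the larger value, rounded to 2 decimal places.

14.40

breed at age 10: R₀ = 0.78 × (6 + 0.38 × 26) = 0.78 × 15.8800 = 12.3864
delay to age 11: R₀ = 0.78 × (0.71 × 26) = 0.78 × 18.4600 = 14.3988
Higher: delay to age 11 (14.3988).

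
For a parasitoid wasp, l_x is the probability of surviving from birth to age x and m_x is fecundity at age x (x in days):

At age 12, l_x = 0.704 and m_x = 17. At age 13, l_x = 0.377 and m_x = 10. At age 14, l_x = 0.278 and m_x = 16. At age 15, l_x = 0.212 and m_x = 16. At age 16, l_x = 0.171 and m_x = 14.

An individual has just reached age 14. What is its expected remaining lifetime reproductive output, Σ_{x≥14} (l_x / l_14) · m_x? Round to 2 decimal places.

l_14 = 0.278. Conditional survival from age 14 to x is l_x / l_14.
  x=14: (0.278/0.278) × 16 = 16.0000
  x=15: (0.212/0.278) × 16 = 12.2014
  x=16: (0.171/0.278) × 14 = 8.6115
Sum = 16.0000 + 12.2014 + 8.6115 = 36.8129

36.81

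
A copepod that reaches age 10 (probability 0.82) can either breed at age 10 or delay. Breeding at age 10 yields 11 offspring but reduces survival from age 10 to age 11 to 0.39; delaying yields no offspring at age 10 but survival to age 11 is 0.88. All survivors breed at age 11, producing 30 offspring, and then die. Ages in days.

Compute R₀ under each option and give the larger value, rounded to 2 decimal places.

breed at age 10: R₀ = 0.82 × (11 + 0.39 × 30) = 0.82 × 22.7000 = 18.6140
delay to age 11: R₀ = 0.82 × (0.88 × 30) = 0.82 × 26.4000 = 21.6480
Higher: delay to age 11 (21.6480).

21.65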